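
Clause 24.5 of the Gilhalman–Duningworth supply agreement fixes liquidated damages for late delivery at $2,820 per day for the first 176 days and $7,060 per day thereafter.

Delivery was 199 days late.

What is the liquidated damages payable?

First 176 days: 176 × $2,820 = $496,320
Remaining days: (199 − 176) × $7,060 = $162,380
Accrued per-day damages: $496,320 + $162,380 = $658,700

$658,700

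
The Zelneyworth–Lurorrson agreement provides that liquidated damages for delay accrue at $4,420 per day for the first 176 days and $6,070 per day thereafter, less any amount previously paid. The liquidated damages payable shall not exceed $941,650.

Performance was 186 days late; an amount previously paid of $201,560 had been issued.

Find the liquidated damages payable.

Liquidated damages: $637,060

First 176 days: 176 × $4,420 = $777,920
Remaining days: (186 − 176) × $6,070 = $60,700
Accrued per-day damages: $777,920 + $60,700 = $838,620
Less amount previously paid: $838,620 − $201,560 = $637,060
Cap at $941,650: $637,060 is within the cap, no reduction.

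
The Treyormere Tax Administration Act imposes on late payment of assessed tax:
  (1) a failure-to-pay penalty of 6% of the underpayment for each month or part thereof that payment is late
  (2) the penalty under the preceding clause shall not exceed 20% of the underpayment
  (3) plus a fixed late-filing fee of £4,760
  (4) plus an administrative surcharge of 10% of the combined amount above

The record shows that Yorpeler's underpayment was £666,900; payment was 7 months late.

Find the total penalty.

Penalty: £151,954

Accrued rate: 6% × 7 = 42%, capped at 20% → 20%
Failure-to-pay penalty: 20% of £666,900 = £133,380
Penalty before surcharge: £133,380 + £4,760 = £138,140
Administrative surcharge: 10% of £138,140 = £13,814
Total penalty: £138,140 + £13,814 = £151,954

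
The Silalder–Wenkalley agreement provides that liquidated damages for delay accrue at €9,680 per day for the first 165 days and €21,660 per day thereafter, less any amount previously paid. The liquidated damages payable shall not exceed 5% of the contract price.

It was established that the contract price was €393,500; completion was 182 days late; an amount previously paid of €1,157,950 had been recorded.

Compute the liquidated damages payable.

€19,675

First 165 days: 165 × €9,680 = €1,597,200
Remaining days: (182 − 165) × €21,660 = €368,220
Accrued per-day damages: €1,597,200 + €368,220 = €1,965,420
Less amount previously paid: €1,965,420 − €1,157,950 = €807,470
Cap: 5% of €393,500 = €19,675
Cap at €19,675: €807,470 exceeds the cap → €19,675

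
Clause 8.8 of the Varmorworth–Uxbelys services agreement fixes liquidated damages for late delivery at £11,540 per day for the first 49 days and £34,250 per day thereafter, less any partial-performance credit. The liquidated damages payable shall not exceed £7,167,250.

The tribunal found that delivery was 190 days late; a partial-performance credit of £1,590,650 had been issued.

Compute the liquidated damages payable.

First 49 days: 49 × £11,540 = £565,460
Remaining days: (190 − 49) × £34,250 = £4,829,250
Accrued per-day damages: £565,460 + £4,829,250 = £5,394,710
Less partial-performance credit: £5,394,710 − £1,590,650 = £3,804,060
Cap at £7,167,250: £3,804,060 is within the cap, no reduction.

Liquidated damages: £3,804,060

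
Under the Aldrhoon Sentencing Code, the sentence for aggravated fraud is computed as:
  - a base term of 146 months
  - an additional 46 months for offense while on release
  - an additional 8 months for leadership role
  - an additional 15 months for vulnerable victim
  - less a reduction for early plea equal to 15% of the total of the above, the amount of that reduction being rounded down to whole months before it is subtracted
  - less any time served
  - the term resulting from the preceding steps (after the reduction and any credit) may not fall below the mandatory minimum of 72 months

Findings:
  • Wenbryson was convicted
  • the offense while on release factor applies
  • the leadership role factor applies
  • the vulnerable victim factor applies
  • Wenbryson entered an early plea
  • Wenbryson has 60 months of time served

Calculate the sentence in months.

Sentence: 123 months

Offense while on release enhancement: +46 months
Leadership role enhancement: +8 months
Vulnerable victim enhancement: +15 months
Adjusted term: 146 months + 46 months + 8 months + 15 months = 215 months
Early plea reduction: 15% of 215 months = 32 months (rounded down)
After reduction: 215 − 32 = 183 months
Less time served: 183 months − 60 months = 123 months
Minimum 72 months: 123 months meets the minimum, no increase.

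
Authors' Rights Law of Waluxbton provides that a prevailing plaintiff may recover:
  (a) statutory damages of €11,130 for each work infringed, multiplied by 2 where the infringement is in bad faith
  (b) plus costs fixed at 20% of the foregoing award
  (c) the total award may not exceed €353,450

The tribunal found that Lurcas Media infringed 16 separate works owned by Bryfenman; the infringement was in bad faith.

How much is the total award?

Statutory damages: 16 × €11,130 = €178,080
Doubled: 2 × €178,080 = €356,160
Costs: 20% of €356,160 = €71,232
Award plus costs: €356,160 + €71,232 = €427,392
Cap at €353,450: €427,392 exceeds the cap → €353,450

€353,450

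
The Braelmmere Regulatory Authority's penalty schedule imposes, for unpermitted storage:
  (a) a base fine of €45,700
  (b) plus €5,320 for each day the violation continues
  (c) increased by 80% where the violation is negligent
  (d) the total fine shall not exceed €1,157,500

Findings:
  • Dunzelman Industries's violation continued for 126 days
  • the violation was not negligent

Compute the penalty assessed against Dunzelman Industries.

€716,020

Per-day component: 126 × €5,320 = €670,320
Base plus per-day: €45,700 + €670,320 = €716,020
The violation was not negligent: no 80% increase.
Cap at €1,157,500: €716,020 is within the cap, no reduction.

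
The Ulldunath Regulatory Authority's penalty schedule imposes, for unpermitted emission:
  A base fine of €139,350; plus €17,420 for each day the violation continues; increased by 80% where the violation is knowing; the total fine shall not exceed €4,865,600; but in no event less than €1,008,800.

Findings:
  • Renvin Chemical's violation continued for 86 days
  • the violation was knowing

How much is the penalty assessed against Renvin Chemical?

Per-day component: 86 × €17,420 = €1,498,120
Base plus per-day: €139,350 + €1,498,120 = €1,637,470
Enhancement: 80% of €1,637,470 = €1,309,976
Enhanced fine: €1,637,470 + €1,309,976 = €2,947,446
Cap at €4,865,600: €2,947,446 is within the cap, no reduction.
Minimum €1,008,800: €2,947,446 meets the minimum, no increase.

€2,947,446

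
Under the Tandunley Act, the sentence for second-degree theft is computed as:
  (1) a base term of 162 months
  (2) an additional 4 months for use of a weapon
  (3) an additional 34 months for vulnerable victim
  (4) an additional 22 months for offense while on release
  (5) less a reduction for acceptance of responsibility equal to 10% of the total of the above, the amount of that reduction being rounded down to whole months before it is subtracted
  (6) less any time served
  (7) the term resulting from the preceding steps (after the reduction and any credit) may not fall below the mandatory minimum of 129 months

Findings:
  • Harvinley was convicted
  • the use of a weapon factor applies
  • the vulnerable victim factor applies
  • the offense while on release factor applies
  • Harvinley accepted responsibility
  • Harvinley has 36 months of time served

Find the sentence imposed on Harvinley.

Use of a weapon enhancement: +4 months
Vulnerable victim enhancement: +34 months
Offense while on release enhancement: +22 months
Adjusted term: 162 months + 4 months + 34 months + 22 months = 222 months
Acceptance of responsibility reduction: 10% of 222 months = 22 months (rounded down)
After reduction: 222 − 22 = 200 months
Less time served: 200 months − 36 months = 164 months
Minimum 129 months: 164 months meets the minimum, no increase.

164 months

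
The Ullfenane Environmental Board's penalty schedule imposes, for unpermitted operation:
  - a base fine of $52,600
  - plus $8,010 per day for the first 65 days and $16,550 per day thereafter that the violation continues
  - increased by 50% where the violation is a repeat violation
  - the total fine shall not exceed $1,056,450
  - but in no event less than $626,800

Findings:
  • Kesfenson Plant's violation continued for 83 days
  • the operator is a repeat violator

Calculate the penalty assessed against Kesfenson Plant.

Civil penalty: $1,056,450

First 65 days: 65 × $8,010 = $520,650
Remaining days: (83 − 65) × $16,550 = $297,900
Per-day component: $520,650 + $297,900 = $818,550
Base plus per-day: $52,600 + $818,550 = $871,150
Enhancement: 50% of $871,150 = $435,575
Enhanced fine: $871,150 + $435,575 = $1,306,725
Cap at $1,056,450: $1,306,725 exceeds the cap → $1,056,450
Minimum $626,800: $1,056,450 meets the minimum, no increase.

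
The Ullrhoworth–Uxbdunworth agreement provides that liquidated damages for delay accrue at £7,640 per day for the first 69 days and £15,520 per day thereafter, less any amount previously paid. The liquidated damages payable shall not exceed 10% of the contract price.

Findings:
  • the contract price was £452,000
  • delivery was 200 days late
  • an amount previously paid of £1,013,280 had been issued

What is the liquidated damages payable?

£45,200

First 69 days: 69 × £7,640 = £527,160
Remaining days: (200 − 69) × £15,520 = £2,033,120
Accrued per-day damages: £527,160 + £2,033,120 = £2,560,280
Less amount previously paid: £2,560,280 − £1,013,280 = £1,547,000
Cap: 10% of £452,000 = £45,200
Cap at £45,200: £1,547,000 exceeds the cap → £45,200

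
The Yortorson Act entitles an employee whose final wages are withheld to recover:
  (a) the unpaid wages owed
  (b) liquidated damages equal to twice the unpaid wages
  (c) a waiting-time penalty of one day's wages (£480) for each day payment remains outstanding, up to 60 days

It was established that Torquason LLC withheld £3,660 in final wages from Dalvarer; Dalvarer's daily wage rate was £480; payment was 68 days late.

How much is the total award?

Doubled: 2 × £3,660 = £7,320
Penalty days: min(68, 60) = 60
Waiting-time penalty: 60 × £480 = £28,800
Total award: £3,660 + £7,320 + £28,800 = £39,780

£39,780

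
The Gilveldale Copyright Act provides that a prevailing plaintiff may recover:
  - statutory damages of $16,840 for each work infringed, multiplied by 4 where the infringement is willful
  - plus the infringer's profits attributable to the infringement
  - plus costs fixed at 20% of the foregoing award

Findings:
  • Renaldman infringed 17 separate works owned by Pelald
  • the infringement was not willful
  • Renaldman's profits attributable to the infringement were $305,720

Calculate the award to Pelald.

Award: $710,400

Statutory damages: 17 × $16,840 = $286,280
Infringement not willful: no ×4 enhancement.
Combined award: $286,280 + $305,720 = $592,000
Costs: 20% of $592,000 = $118,400
Award plus costs: $592,000 + $118,400 = $710,400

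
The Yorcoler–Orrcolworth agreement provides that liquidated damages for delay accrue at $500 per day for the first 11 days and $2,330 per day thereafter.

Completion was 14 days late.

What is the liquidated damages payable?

$12,490

First 11 days: 11 × $500 = $5,500
Remaining days: (14 − 11) × $2,330 = $6,990
Accrued per-day damages: $5,500 + $6,990 = $12,490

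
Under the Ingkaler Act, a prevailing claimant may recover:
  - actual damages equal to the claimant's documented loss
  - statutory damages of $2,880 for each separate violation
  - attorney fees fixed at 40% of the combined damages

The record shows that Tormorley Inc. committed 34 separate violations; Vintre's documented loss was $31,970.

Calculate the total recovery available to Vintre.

Total recovery: $181,846

Statutory damages: 34 × $2,880 = $97,920
Combined damages: $31,970 + $97,920 = $129,890
Attorney fees: 40% of $129,890 = $51,956
Total recovery: $129,890 + $51,956 = $181,846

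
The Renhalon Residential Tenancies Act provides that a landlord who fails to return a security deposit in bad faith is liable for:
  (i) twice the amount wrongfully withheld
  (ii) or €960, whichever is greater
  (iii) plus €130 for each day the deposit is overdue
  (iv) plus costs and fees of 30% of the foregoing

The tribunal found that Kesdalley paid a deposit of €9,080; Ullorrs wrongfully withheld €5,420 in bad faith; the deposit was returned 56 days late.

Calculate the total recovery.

Doubled: 2 × €5,420 = €10,840
Minimum €960: €10,840 meets the minimum, no increase.
Late-return penalty: 56 × €130 = €7,280
Damages plus late penalty: €10,840 + €7,280 = €18,120
Costs and fees: 30% of €18,120 = €5,436
Total recovery: €18,120 + €5,436 = €23,556

Recovery: €23,556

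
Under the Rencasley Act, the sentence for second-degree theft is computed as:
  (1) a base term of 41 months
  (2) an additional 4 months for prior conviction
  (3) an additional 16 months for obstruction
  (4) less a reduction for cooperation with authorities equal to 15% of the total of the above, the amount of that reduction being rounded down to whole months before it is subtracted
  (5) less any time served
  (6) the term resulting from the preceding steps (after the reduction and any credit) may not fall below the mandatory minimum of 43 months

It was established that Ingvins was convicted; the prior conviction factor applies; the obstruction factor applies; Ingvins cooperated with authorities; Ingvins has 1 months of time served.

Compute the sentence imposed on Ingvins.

Prior conviction enhancement: +4 months
Obstruction enhancement: +16 months
Adjusted term: 41 months + 4 months + 16 months = 61 months
Cooperation with authorities reduction: 15% of 61 months = 9 months (rounded down)
After reduction: 61 − 9 = 52 months
Less time served: 52 months − 1 months = 51 months
Minimum 43 months: 51 months meets the minimum, no increase.

Sentence: 51 months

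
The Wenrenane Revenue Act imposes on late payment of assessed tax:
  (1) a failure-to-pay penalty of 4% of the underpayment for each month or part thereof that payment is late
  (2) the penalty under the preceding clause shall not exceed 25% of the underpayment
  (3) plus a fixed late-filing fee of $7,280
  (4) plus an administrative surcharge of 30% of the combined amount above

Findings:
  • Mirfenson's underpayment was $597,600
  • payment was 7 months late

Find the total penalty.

Accrued rate: 4% × 7 = 28%, capped at 25% → 25%
Failure-to-pay penalty: 25% of $597,600 = $149,400
Penalty before surcharge: $149,400 + $7,280 = $156,680
Administrative surcharge: 30% of $156,680 = $47,004
Total penalty: $156,680 + $47,004 = $203,684

$203,684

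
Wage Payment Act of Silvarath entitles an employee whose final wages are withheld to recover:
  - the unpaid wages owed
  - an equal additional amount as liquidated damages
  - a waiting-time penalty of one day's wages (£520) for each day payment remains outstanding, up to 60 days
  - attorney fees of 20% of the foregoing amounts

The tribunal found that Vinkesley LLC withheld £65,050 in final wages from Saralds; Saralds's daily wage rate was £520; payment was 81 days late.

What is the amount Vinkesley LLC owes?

Liquidated damages (equal amount): £65,050
Penalty days: min(81, 60) = 60
Waiting-time penalty: 60 × £520 = £31,200
Subtotal: £65,050 + £65,050 + £31,200 = £161,300
Attorney fees: 20% of £161,300 = £32,260
Total award: £161,300 + £32,260 = £193,560

Total award: £193,560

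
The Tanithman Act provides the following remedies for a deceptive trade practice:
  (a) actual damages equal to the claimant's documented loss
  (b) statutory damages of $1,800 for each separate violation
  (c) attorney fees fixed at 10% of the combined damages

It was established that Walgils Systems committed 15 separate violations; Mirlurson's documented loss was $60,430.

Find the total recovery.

$96,173

Statutory damages: 15 × $1,800 = $27,000
Combined damages: $60,430 + $27,000 = $87,430
Attorney fees: 10% of $87,430 = $8,743
Total recovery: $87,430 + $8,743 = $96,173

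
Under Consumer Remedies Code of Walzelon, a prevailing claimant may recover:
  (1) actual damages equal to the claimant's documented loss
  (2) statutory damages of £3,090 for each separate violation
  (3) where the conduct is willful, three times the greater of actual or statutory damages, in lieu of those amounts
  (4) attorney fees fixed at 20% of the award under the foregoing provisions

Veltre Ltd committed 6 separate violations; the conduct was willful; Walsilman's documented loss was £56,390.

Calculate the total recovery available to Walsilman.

Total recovery: £203,004

Statutory damages: 6 × £3,090 = £18,540
Greater of actual damages (£56,390) or statutory damages (£18,540): £56,390
Trebled: 3 × £56,390 = £169,170
Attorney fees: 20% of £169,170 = £33,834
Total recovery: £169,170 + £33,834 = £203,004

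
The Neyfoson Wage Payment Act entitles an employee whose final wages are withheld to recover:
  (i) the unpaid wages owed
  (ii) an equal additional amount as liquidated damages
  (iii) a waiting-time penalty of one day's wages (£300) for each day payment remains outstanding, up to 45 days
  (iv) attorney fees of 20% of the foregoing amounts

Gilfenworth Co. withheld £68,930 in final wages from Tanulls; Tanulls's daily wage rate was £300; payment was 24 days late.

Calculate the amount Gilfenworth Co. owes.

£174,072

Liquidated damages (equal amount): £68,930
Penalty days: min(24, 45) = 24
Waiting-time penalty: 24 × £300 = £7,200
Subtotal: £68,930 + £68,930 + £7,200 = £145,060
Attorney fees: 20% of £145,060 = £29,012
Total award: £145,060 + £29,012 = £174,072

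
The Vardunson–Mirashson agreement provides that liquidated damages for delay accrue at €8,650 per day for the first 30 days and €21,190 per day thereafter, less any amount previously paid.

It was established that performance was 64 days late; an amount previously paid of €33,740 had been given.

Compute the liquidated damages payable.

First 30 days: 30 × €8,650 = €259,500
Remaining days: (64 − 30) × €21,190 = €720,460
Accrued per-day damages: €259,500 + €720,460 = €979,960
Less amount previously paid: €979,960 − €33,740 = €946,220

€946,220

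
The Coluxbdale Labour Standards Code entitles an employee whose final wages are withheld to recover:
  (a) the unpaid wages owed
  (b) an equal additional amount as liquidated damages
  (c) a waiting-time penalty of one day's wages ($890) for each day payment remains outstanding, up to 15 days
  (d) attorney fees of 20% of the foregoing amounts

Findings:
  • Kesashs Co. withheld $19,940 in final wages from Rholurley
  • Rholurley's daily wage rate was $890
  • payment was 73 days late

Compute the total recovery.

Liquidated damages (equal amount): $19,940
Penalty days: min(73, 15) = 15
Waiting-time penalty: 15 × $890 = $13,350
Subtotal: $19,940 + $19,940 + $13,350 = $53,230
Attorney fees: 20% of $53,230 = $10,646
Total award: $53,230 + $10,646 = $63,876

$63,876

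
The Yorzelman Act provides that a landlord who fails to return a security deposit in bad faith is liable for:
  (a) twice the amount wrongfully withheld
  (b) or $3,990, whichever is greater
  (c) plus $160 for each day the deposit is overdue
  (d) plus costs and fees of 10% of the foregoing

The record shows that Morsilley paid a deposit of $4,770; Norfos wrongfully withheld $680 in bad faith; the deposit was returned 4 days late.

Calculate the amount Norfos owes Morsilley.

Doubled: 2 × $680 = $1,360
Minimum $3,990: $1,360 is below the minimum → $3,990
Late-return penalty: 4 × $160 = $640
Damages plus late penalty: $3,990 + $640 = $4,630
Costs and fees: 10% of $4,630 = $463
Total recovery: $4,630 + $463 = $5,093

$5,093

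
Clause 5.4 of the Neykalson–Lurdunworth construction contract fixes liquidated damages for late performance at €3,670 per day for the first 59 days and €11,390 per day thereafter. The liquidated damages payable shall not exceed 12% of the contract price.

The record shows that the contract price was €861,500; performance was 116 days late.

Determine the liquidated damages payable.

First 59 days: 59 × €3,670 = €216,530
Remaining days: (116 − 59) × €11,390 = €649,230
Accrued per-day damages: €216,530 + €649,230 = €865,760
Cap: 12% of €861,500 = €103,380
Cap at €103,380: €865,760 exceeds the cap → €103,380

€103,380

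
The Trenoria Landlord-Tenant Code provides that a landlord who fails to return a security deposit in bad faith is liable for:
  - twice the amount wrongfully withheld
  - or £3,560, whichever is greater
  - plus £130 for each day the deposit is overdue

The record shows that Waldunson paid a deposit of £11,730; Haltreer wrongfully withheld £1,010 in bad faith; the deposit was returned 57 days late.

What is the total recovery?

Doubled: 2 × £1,010 = £2,020
Minimum £3,560: £2,020 is below the minimum → £3,560
Late-return penalty: 57 × £130 = £7,410
Damages plus late penalty: £3,560 + £7,410 = £10,970

£10,970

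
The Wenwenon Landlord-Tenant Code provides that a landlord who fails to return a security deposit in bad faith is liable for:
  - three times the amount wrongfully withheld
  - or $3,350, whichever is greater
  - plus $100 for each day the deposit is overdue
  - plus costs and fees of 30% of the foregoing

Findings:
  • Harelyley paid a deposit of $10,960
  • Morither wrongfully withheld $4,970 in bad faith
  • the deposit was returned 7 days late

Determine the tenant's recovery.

Trebled: 3 × $4,970 = $14,910
Minimum $3,350: $14,910 meets the minimum, no increase.
Late-return penalty: 7 × $100 = $700
Damages plus late penalty: $14,910 + $700 = $15,610
Costs and fees: 30% of $15,610 = $4,683
Total recovery: $15,610 + $4,683 = $20,293

$20,293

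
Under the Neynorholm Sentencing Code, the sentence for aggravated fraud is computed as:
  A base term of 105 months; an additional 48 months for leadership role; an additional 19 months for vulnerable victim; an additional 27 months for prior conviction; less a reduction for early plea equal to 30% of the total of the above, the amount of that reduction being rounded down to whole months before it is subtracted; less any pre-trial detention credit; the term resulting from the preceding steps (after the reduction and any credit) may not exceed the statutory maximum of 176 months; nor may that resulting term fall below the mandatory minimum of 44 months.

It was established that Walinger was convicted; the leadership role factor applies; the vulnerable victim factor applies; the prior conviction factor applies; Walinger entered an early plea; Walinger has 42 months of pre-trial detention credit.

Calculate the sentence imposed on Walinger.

98 months

Leadership role enhancement: +48 months
Vulnerable victim enhancement: +19 months
Prior conviction enhancement: +27 months
Adjusted term: 105 months + 48 months + 19 months + 27 months = 199 months
Early plea reduction: 30% of 199 months = 59 months (rounded down)
After reduction: 199 − 59 = 140 months
Less pre-trial detention credit: 140 months − 42 months = 98 months
Cap at 176 months: 98 months is within the cap, no reduction.
Minimum 44 months: 98 months meets the minimum, no increase.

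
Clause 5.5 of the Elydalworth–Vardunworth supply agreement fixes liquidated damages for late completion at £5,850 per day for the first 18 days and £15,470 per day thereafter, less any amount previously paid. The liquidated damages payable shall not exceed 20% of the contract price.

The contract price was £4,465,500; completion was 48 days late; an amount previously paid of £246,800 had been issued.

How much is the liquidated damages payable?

First 18 days: 18 × £5,850 = £105,300
Remaining days: (48 − 18) × £15,470 = £464,100
Accrued per-day damages: £105,300 + £464,100 = £569,400
Less amount previously paid: £569,400 − £246,800 = £322,600
Cap: 20% of £4,465,500 = £893,100
Cap at £893,100: £322,600 is within the cap, no reduction.

£322,600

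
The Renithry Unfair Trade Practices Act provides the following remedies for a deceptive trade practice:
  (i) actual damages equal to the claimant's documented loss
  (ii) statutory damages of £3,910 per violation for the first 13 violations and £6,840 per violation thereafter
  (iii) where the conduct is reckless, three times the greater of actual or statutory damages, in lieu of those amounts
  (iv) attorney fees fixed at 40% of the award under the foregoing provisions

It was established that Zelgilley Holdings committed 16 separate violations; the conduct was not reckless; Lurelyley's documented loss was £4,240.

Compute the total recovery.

First 13 violations: 13 × £3,910 = £50,830
Remaining violations: (16 − 13) × £6,840 = £20,520
Statutory damages: £50,830 + £20,520 = £71,350
Conduct not reckless: the in-lieu enhancement does not apply.
Actual plus statutory damages: £4,240 + £71,350 = £75,590
Attorney fees: 40% of £75,590 = £30,236
Total recovery: £75,590 + £30,236 = £105,826

Total recovery: £105,826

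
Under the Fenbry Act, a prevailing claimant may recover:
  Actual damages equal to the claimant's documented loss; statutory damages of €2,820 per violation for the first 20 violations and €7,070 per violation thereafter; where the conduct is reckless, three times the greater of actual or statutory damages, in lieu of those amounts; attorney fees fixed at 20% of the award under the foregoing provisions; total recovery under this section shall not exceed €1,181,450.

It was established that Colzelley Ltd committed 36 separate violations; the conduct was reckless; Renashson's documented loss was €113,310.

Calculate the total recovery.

First 20 violations: 20 × €2,820 = €56,400
Remaining violations: (36 − 20) × €7,070 = €113,120
Statutory damages: €56,400 + €113,120 = €169,520
Greater of actual damages (€113,310) or statutory damages (€169,520): €169,520
Trebled: 3 × €169,520 = €508,560
Attorney fees: 20% of €508,560 = €101,712
Total before cap: €508,560 + €101,712 = €610,272
Cap at €1,181,450: €610,272 is within the cap, no reduction.

€610,272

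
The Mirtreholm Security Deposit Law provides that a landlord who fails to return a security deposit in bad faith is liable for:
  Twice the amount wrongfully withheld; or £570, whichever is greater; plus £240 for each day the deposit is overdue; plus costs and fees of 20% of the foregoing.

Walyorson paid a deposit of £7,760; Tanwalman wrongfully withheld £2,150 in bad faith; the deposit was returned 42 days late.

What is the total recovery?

£17,256

Doubled: 2 × £2,150 = £4,300
Minimum £570: £4,300 meets the minimum, no increase.
Late-return penalty: 42 × £240 = £10,080
Damages plus late penalty: £4,300 + £10,080 = £14,380
Costs and fees: 20% of £14,380 = £2,876
Total recovery: £14,380 + £2,876 = £17,256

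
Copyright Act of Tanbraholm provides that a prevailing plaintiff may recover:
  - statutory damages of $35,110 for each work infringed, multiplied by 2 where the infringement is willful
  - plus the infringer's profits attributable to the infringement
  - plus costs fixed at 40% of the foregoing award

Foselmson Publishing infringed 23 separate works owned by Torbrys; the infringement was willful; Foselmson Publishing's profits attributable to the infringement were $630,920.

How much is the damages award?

Statutory damages: 23 × $35,110 = $807,530
Doubled: 2 × $807,530 = $1,615,060
Combined award: $1,615,060 + $630,920 = $2,245,980
Costs: 40% of $2,245,980 = $898,392
Award plus costs: $2,245,980 + $898,392 = $3,144,372

$3,144,372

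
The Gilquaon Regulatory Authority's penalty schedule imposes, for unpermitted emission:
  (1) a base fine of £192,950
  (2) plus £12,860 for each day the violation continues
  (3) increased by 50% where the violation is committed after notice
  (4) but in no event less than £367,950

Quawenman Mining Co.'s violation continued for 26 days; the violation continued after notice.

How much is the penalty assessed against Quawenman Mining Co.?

Civil penalty: £790,965

Per-day component: 26 × £12,860 = £334,360
Base plus per-day: £192,950 + £334,360 = £527,310
Enhancement: 50% of £527,310 = £263,655
Enhanced fine: £527,310 + £263,655 = £790,965
Minimum £367,950: £790,965 meets the minimum, no increase.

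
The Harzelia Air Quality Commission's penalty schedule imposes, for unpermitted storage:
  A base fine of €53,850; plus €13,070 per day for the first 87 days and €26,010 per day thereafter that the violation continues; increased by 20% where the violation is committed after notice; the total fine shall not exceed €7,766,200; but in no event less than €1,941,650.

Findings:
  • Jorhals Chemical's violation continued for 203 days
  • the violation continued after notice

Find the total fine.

First 87 days: 87 × €13,070 = €1,137,090
Remaining days: (203 − 87) × €26,010 = €3,017,160
Per-day component: €1,137,090 + €3,017,160 = €4,154,250
Base plus per-day: €53,850 + €4,154,250 = €4,208,100
Enhancement: 20% of €4,208,100 = €841,620
Enhanced fine: €4,208,100 + €841,620 = €5,049,720
Cap at €7,766,200: €5,049,720 is within the cap, no reduction.
Minimum €1,941,650: €5,049,720 meets the minimum, no increase.

Civil penalty: €5,049,720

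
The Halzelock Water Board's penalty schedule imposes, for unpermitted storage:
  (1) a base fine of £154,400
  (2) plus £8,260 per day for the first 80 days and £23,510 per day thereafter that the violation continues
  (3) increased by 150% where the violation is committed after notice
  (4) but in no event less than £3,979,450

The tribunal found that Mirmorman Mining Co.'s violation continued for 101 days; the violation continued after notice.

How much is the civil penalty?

£3,979,450

First 80 days: 80 × £8,260 = £660,800
Remaining days: (101 − 80) × £23,510 = £493,710
Per-day component: £660,800 + £493,710 = £1,154,510
Base plus per-day: £154,400 + £1,154,510 = £1,308,910
Enhancement: 150% of £1,308,910 = £1,963,365
Enhanced fine: £1,308,910 + £1,963,365 = £3,272,275
Minimum £3,979,450: £3,272,275 is below the minimum → £3,979,450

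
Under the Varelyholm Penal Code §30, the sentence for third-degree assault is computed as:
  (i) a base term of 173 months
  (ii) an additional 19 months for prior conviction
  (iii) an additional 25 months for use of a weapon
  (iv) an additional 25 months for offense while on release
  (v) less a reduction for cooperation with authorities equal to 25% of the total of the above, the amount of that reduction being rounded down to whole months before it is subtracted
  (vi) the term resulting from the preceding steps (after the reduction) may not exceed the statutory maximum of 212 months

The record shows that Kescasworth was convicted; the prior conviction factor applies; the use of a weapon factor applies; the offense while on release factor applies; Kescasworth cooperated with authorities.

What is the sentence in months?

Prior conviction enhancement: +19 months
Use of a weapon enhancement: +25 months
Offense while on release enhancement: +25 months
Adjusted term: 173 months + 19 months + 25 months + 25 months = 242 months
Cooperation with authorities reduction: 25% of 242 months = 60 months (rounded down)
After reduction: 242 − 60 = 182 months
Cap at 212 months: 182 months is within the cap, no reduction.

182 months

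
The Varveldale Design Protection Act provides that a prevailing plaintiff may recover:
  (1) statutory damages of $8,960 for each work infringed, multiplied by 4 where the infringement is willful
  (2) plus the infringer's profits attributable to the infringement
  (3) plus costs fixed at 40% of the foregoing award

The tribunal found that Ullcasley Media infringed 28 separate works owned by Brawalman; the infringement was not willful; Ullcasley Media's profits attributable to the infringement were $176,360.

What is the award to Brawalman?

$598,136

Statutory damages: 28 × $8,960 = $250,880
Infringement not willful: no ×4 enhancement.
Combined award: $250,880 + $176,360 = $427,240
Costs: 40% of $427,240 = $170,896
Award plus costs: $427,240 + $170,896 = $598,136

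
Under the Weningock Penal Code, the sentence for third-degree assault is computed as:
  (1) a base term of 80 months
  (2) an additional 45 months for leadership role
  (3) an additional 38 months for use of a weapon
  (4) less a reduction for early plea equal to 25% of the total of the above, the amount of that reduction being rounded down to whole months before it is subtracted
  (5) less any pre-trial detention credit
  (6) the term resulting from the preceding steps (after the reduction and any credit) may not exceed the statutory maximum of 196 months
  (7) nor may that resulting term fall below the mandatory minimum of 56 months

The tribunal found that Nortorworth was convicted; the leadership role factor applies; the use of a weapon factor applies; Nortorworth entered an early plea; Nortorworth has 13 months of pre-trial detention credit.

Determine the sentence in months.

Leadership role enhancement: +45 months
Use of a weapon enhancement: +38 months
Adjusted term: 80 months + 45 months + 38 months = 163 months
Early plea reduction: 25% of 163 months = 40 months (rounded down)
After reduction: 163 − 40 = 123 months
Less pre-trial detention credit: 123 months − 13 months = 110 months
Cap at 196 months: 110 months is within the cap, no reduction.
Minimum 56 months: 110 months meets the minimum, no increase.

110 months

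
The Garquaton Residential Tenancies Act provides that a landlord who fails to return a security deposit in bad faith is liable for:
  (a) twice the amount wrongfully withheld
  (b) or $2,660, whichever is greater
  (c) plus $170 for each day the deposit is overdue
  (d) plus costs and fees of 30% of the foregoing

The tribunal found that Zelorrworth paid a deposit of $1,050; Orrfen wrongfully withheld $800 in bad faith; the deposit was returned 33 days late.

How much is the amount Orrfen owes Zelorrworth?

$10,751

Doubled: 2 × $800 = $1,600
Minimum $2,660: $1,600 is below the minimum → $2,660
Late-return penalty: 33 × $170 = $5,610
Damages plus late penalty: $2,660 + $5,610 = $8,270
Costs and fees: 30% of $8,270 = $2,481
Total recovery: $8,270 + $2,481 = $10,751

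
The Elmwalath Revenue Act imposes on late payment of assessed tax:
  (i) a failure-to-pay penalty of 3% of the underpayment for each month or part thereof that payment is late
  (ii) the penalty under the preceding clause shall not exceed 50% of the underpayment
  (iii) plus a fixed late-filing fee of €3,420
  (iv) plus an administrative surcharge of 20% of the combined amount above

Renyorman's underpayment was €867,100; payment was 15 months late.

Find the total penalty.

€472,338

Accrued rate: 3% × 15 = 45%, capped at 50% → 45%
Failure-to-pay penalty: 45% of €867,100 = €390,195
Penalty before surcharge: €390,195 + €3,420 = €393,615
Administrative surcharge: 20% of €393,615 = €78,723
Total penalty: €393,615 + €78,723 = €472,338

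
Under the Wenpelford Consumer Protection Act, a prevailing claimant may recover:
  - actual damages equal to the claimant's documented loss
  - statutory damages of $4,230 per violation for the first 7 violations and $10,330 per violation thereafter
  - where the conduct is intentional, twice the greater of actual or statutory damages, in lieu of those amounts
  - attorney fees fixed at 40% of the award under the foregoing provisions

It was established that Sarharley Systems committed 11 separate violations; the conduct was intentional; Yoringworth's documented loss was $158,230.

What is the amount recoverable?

First 7 violations: 7 × $4,230 = $29,610
Remaining violations: (11 − 7) × $10,330 = $41,320
Statutory damages: $29,610 + $41,320 = $70,930
Greater of actual damages ($158,230) or statutory damages ($70,930): $158,230
Doubled: 2 × $158,230 = $316,460
Attorney fees: 40% of $316,460 = $126,584
Total recovery: $316,460 + $126,584 = $443,044

$443,044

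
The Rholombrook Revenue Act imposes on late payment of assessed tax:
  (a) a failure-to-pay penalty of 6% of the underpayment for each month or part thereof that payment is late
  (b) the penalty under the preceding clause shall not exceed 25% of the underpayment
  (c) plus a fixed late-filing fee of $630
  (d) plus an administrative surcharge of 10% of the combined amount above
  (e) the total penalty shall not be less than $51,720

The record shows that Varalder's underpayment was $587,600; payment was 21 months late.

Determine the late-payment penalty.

$162,283

Accrued rate: 6% × 21 = 126%, capped at 25% → 25%
Failure-to-pay penalty: 25% of $587,600 = $146,900
Penalty before surcharge: $146,900 + $630 = $147,530
Administrative surcharge: 10% of $147,530 = $14,753
Total penalty: $147,530 + $14,753 = $162,283
Minimum $51,720: $162,283 meets the minimum, no increase.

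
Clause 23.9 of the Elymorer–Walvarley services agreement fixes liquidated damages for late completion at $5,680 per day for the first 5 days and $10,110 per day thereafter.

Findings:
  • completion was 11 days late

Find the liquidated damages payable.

First 5 days: 5 × $5,680 = $28,400
Remaining days: (11 − 5) × $10,110 = $60,660
Accrued per-day damages: $28,400 + $60,660 = $89,060

$89,060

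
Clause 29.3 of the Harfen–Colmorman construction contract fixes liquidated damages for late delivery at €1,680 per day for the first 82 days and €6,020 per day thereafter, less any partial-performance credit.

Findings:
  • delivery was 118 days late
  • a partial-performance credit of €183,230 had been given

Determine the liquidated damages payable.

€171,250

First 82 days: 82 × €1,680 = €137,760
Remaining days: (118 − 82) × €6,020 = €216,720
Accrued per-day damages: €137,760 + €216,720 = €354,480
Less partial-performance credit: €354,480 − €183,230 = €171,250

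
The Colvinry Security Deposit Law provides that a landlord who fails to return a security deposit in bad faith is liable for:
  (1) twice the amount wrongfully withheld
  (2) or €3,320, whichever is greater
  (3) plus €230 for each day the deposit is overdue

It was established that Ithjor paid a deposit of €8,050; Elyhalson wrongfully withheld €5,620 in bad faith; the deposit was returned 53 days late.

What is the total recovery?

Doubled: 2 × €5,620 = €11,240
Minimum €3,320: €11,240 meets the minimum, no increase.
Late-return penalty: 53 × €230 = €12,190
Damages plus late penalty: €11,240 + €12,190 = €23,430

€23,430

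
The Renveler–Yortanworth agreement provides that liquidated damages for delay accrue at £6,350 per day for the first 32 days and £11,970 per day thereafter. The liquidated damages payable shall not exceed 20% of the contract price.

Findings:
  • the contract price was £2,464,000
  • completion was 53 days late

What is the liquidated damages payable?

Liquidated damages: £454,570

First 32 days: 32 × £6,350 = £203,200
Remaining days: (53 − 32) × £11,970 = £251,370
Accrued per-day damages: £203,200 + £251,370 = £454,570
Cap: 20% of £2,464,000 = £492,800
Cap at £492,800: £454,570 is within the cap, no reduction.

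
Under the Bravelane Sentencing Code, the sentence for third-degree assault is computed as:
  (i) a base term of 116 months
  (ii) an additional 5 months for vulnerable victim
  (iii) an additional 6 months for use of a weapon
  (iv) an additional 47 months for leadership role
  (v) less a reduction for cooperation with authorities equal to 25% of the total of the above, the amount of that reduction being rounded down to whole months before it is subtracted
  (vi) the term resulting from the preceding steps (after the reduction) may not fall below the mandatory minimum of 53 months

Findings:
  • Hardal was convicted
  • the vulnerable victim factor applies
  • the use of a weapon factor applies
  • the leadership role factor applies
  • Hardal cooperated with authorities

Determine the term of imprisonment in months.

131 months

Vulnerable victim enhancement: +5 months
Use of a weapon enhancement: +6 months
Leadership role enhancement: +47 months
Adjusted term: 116 months + 5 months + 6 months + 47 months = 174 months
Cooperation with authorities reduction: 25% of 174 months = 43 months (rounded down)
After reduction: 174 − 43 = 131 months
Minimum 53 months: 131 months meets the minimum, no increase.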